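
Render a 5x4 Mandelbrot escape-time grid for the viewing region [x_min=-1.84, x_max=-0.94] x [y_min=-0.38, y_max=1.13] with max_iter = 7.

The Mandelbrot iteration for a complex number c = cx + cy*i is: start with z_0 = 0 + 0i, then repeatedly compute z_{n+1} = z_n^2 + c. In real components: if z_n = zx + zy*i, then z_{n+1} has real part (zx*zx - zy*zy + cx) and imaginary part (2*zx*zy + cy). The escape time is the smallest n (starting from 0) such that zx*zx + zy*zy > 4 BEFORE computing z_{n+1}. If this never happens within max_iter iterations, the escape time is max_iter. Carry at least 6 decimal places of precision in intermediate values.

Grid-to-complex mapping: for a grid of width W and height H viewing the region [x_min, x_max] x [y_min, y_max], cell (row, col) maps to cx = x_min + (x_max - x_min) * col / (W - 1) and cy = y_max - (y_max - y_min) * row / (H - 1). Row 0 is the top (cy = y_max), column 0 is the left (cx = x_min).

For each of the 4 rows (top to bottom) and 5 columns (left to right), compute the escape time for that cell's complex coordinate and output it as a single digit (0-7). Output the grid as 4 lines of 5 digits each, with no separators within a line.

(row=0, col=0): c = -1.8400 + 1.1300i → escape time 1
(row=0, col=1): c = -1.6150 + 1.1300i → escape time 2
(row=0, col=2): c = -1.3900 + 1.1300i → escape time 2
(row=0, col=3): c = -1.1650 + 1.1300i → escape time 3
(row=0, col=4): c = -0.9400 + 1.1300i → escape time 3
(row=1, col=0): c = -1.8400 + 0.6267i → escape time 2
(row=1, col=1): c = -1.6150 + 0.6267i → escape time 3
(row=1, col=2): c = -1.3900 + 0.6267i → escape time 3
(row=1, col=3): c = -1.1650 + 0.6267i → escape time 3
(row=1, col=4): c = -0.9400 + 0.6267i → escape time 4
(row=2, col=0): c = -1.8400 + 0.1233i → escape time 4
(row=2, col=1): c = -1.6150 + 0.1233i → escape time 6
(row=2, col=2): c = -1.3900 + 0.1233i → escape time 7
(row=2, col=3): c = -1.1650 + 0.1233i → escape time 7
(row=2, col=4): c = -0.9400 + 0.1233i → escape time 7
(row=3, col=0): c = -1.8400 + -0.3800i → escape time 3
(row=3, col=1): c = -1.6150 + -0.3800i → escape time 4
(row=3, col=2): c = -1.3900 + -0.3800i → escape time 5
(row=3, col=3): c = -1.1650 + -0.3800i → escape time 7
(row=3, col=4): c = -0.9400 + -0.3800i → escape time 7

Answer: 12233
23334
46777
34577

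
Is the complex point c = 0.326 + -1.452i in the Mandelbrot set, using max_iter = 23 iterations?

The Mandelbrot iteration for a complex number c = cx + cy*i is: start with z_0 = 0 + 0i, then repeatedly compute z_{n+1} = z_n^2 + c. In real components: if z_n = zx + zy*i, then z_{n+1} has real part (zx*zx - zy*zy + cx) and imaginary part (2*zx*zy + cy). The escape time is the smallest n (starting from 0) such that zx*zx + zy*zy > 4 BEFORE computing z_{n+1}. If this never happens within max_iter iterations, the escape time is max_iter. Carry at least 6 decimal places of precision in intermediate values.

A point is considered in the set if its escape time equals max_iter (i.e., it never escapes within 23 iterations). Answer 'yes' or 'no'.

Answer: no

Derivation:
z_0 = 0 + 0i, c = 0.3260 + -1.4520i
Iter 1: z = 0.3260 + -1.4520i, |z|^2 = 2.2146
Iter 2: z = -1.6760 + -2.3987i, |z|^2 = 8.5629
Escaped at iteration 2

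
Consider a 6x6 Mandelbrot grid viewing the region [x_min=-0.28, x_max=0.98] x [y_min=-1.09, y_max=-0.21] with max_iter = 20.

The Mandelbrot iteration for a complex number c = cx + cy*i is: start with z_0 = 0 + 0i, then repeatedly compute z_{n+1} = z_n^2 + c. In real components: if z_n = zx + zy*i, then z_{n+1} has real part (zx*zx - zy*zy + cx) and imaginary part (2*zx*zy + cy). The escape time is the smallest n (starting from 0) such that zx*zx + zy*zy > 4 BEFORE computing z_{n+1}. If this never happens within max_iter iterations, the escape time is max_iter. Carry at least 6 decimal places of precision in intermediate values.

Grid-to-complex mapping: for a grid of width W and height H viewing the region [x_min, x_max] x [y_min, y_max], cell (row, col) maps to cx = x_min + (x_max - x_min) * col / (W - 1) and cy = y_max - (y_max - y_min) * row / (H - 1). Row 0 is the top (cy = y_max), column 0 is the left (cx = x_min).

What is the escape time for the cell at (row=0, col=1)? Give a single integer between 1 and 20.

z_0 = 0 + 0i, c = -0.0280 + -0.2100i
Iter 1: z = -0.0280 + -0.2100i, |z|^2 = 0.0449
Iter 2: z = -0.0713 + -0.1982i, |z|^2 = 0.0444
Iter 3: z = -0.0622 + -0.1817i, |z|^2 = 0.0369
Iter 4: z = -0.0572 + -0.1874i, |z|^2 = 0.0384
Iter 5: z = -0.0598 + -0.1886i, |z|^2 = 0.0391
Iter 6: z = -0.0600 + -0.1874i, |z|^2 = 0.0387
Iter 7: z = -0.0595 + -0.1875i, |z|^2 = 0.0387
Iter 8: z = -0.0596 + -0.1877i, |z|^2 = 0.0388
Iter 9: z = -0.0597 + -0.1876i, |z|^2 = 0.0388
Iter 10: z = -0.0596 + -0.1876i, |z|^2 = 0.0388
Iter 11: z = -0.0596 + -0.1876i, |z|^2 = 0.0388
Iter 12: z = -0.0596 + -0.1876i, |z|^2 = 0.0388
Iter 13: z = -0.0596 + -0.1876i, |z|^2 = 0.0388
Iter 14: z = -0.0596 + -0.1876i, |z|^2 = 0.0388
Iter 15: z = -0.0596 + -0.1876i, |z|^2 = 0.0388
Iter 16: z = -0.0596 + -0.1876i, |z|^2 = 0.0388
Iter 17: z = -0.0596 + -0.1876i, |z|^2 = 0.0388
Iter 18: z = -0.0596 + -0.1876i, |z|^2 = 0.0388
Iter 19: z = -0.0596 + -0.1876i, |z|^2 = 0.0388

Answer: 20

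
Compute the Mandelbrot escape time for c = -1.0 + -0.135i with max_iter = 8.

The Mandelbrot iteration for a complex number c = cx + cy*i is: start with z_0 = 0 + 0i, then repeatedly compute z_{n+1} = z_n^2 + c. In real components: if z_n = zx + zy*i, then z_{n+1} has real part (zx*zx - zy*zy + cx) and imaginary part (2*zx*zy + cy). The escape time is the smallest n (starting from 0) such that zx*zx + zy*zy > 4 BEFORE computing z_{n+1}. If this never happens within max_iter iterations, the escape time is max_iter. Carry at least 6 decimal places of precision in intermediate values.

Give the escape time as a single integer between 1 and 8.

z_0 = 0 + 0i, c = -1.0000 + -0.1350i
Iter 1: z = -1.0000 + -0.1350i, |z|^2 = 1.0182
Iter 2: z = -0.0182 + 0.1350i, |z|^2 = 0.0186
Iter 3: z = -1.0179 + -0.1399i, |z|^2 = 1.0557
Iter 4: z = 0.0165 + 0.1498i, |z|^2 = 0.0227
Iter 5: z = -1.0222 + -0.1300i, |z|^2 = 1.0618
Iter 6: z = 0.0279 + 0.1309i, |z|^2 = 0.0179
Iter 7: z = -1.0163 + -0.1277i, |z|^2 = 1.0493

Answer: 8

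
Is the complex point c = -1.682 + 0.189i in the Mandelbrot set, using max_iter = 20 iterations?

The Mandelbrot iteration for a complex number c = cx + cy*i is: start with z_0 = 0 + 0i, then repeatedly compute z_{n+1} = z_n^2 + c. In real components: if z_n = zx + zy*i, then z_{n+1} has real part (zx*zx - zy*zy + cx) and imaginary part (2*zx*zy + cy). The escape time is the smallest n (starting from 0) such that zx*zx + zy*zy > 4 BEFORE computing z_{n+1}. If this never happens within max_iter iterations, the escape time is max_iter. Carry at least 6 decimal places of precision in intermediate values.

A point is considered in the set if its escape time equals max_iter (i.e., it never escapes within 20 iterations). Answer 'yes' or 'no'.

Answer: no

Derivation:
z_0 = 0 + 0i, c = -1.6820 + 0.1890i
Iter 1: z = -1.6820 + 0.1890i, |z|^2 = 2.8648
Iter 2: z = 1.1114 + -0.4468i, |z|^2 = 1.4348
Iter 3: z = -0.6464 + -0.8041i, |z|^2 = 1.0645
Iter 4: z = -1.9108 + 1.2286i, |z|^2 = 5.1606
Escaped at iteration 4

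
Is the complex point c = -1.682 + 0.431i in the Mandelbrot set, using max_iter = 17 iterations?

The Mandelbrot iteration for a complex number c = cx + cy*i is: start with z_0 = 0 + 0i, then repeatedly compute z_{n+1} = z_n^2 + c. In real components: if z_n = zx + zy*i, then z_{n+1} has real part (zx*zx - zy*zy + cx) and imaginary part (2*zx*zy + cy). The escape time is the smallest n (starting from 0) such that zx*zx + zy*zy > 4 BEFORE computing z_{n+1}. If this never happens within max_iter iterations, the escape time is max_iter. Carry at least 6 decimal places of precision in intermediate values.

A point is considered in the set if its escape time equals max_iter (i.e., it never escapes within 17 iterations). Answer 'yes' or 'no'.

z_0 = 0 + 0i, c = -1.6820 + 0.4310i
Iter 1: z = -1.6820 + 0.4310i, |z|^2 = 3.0149
Iter 2: z = 0.9614 + -1.0189i, |z|^2 = 1.9623
Iter 3: z = -1.7959 + -1.5280i, |z|^2 = 5.5602
Escaped at iteration 3

Answer: no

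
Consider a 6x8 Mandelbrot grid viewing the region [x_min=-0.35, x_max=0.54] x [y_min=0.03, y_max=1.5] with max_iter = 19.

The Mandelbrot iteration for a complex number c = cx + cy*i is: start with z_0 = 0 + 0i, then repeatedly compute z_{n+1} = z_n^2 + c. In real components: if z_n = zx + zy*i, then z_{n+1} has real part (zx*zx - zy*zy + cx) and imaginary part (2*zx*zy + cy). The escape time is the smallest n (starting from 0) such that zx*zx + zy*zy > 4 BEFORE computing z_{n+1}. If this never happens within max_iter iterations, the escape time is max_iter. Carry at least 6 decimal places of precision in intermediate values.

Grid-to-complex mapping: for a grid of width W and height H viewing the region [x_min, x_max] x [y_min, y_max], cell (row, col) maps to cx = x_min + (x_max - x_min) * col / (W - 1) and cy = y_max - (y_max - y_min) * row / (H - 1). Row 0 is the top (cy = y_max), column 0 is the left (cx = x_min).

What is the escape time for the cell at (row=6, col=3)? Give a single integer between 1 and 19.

z_0 = 0 + 0i, c = 0.1840 + 0.2400i
Iter 1: z = 0.1840 + 0.2400i, |z|^2 = 0.0915
Iter 2: z = 0.1603 + 0.3283i, |z|^2 = 0.1335
Iter 3: z = 0.1019 + 0.3452i, |z|^2 = 0.1296
Iter 4: z = 0.0752 + 0.3103i, |z|^2 = 0.1020
Iter 5: z = 0.0933 + 0.2867i, |z|^2 = 0.0909
Iter 6: z = 0.1105 + 0.2935i, |z|^2 = 0.0984
Iter 7: z = 0.1101 + 0.3049i, |z|^2 = 0.1051
Iter 8: z = 0.1032 + 0.3071i, |z|^2 = 0.1050
Iter 9: z = 0.1003 + 0.3034i, |z|^2 = 0.1021
Iter 10: z = 0.1020 + 0.3009i, |z|^2 = 0.1009
Iter 11: z = 0.1039 + 0.3014i, |z|^2 = 0.1016
Iter 12: z = 0.1040 + 0.3026i, |z|^2 = 0.1024
Iter 13: z = 0.1032 + 0.3029i, |z|^2 = 0.1024
Iter 14: z = 0.1029 + 0.3025i, |z|^2 = 0.1021
Iter 15: z = 0.1031 + 0.3023i, |z|^2 = 0.1020
Iter 16: z = 0.1033 + 0.3023i, |z|^2 = 0.1020
Iter 17: z = 0.1033 + 0.3024i, |z|^2 = 0.1021
Iter 18: z = 0.1032 + 0.3025i, |z|^2 = 0.1021

Answer: 19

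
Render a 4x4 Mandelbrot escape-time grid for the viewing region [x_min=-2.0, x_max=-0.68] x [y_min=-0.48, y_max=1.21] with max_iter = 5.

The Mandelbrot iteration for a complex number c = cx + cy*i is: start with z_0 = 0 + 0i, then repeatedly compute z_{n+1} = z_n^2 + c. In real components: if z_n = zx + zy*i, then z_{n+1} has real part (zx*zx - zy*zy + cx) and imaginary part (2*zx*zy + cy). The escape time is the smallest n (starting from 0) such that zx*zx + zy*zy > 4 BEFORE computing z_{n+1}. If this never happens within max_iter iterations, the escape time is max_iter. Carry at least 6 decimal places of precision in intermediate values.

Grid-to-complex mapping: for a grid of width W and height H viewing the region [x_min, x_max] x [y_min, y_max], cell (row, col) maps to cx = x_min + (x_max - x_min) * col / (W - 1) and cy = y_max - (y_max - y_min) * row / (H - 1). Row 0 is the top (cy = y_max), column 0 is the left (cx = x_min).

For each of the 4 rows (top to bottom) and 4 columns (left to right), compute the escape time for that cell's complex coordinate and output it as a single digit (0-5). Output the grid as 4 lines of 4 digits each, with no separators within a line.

(row=0, col=0): c = -2.0000 + 1.2100i → escape time 1
(row=0, col=1): c = -1.5600 + 1.2100i → escape time 2
(row=0, col=2): c = -1.1200 + 1.2100i → escape time 2
(row=0, col=3): c = -0.6800 + 1.2100i → escape time 3
(row=1, col=0): c = -2.0000 + 0.6467i → escape time 1
(row=1, col=1): c = -1.5600 + 0.6467i → escape time 3
(row=1, col=2): c = -1.1200 + 0.6467i → escape time 3
(row=1, col=3): c = -0.6800 + 0.6467i → escape time 5
(row=2, col=0): c = -2.0000 + 0.0833i → escape time 1
(row=2, col=1): c = -1.5600 + 0.0833i → escape time 5
(row=2, col=2): c = -1.1200 + 0.0833i → escape time 5
(row=2, col=3): c = -0.6800 + 0.0833i → escape time 5
(row=3, col=0): c = -2.0000 + -0.4800i → escape time 1
(row=3, col=1): c = -1.5600 + -0.4800i → escape time 3
(row=3, col=2): c = -1.1200 + -0.4800i → escape time 5
(row=3, col=3): c = -0.6800 + -0.4800i → escape time 5

Answer: 1223
1335
1555
1355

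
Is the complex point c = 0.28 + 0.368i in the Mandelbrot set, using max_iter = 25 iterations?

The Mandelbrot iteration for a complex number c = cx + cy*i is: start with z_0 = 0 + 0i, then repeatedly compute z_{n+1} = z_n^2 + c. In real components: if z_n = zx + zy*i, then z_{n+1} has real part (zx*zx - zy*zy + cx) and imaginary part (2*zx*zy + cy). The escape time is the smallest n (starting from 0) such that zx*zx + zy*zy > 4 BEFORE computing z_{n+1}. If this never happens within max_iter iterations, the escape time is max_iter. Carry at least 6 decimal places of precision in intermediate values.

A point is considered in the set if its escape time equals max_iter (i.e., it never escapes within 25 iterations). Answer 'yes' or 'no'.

Answer: yes

Derivation:
z_0 = 0 + 0i, c = 0.2800 + 0.3680i
Iter 1: z = 0.2800 + 0.3680i, |z|^2 = 0.2138
Iter 2: z = 0.2230 + 0.5741i, |z|^2 = 0.3793
Iter 3: z = 0.0002 + 0.6240i, |z|^2 = 0.3894
Iter 4: z = -0.1094 + 0.3682i, |z|^2 = 0.1475
Iter 5: z = 0.1564 + 0.2874i, |z|^2 = 0.1071
Iter 6: z = 0.2218 + 0.4579i, |z|^2 = 0.2589
Iter 7: z = 0.1195 + 0.5712i, |z|^2 = 0.3405
Iter 8: z = -0.0319 + 0.5045i, |z|^2 = 0.2556
Iter 9: z = 0.0265 + 0.3358i, |z|^2 = 0.1134
Iter 10: z = 0.1680 + 0.3858i, |z|^2 = 0.1770
Iter 11: z = 0.1594 + 0.4976i, |z|^2 = 0.2730
Iter 12: z = 0.0578 + 0.5266i, |z|^2 = 0.2807
Iter 13: z = 0.0060 + 0.4289i, |z|^2 = 0.1840
Iter 14: z = 0.0961 + 0.3732i, |z|^2 = 0.1485
Iter 15: z = 0.1500 + 0.4397i, |z|^2 = 0.2158
Iter 16: z = 0.1091 + 0.4999i, |z|^2 = 0.2618
Iter 17: z = 0.0420 + 0.4771i, |z|^2 = 0.2294
Iter 18: z = 0.0541 + 0.4081i, |z|^2 = 0.1695
Iter 19: z = 0.1164 + 0.4122i, |z|^2 = 0.1834
Iter 20: z = 0.1237 + 0.4639i, |z|^2 = 0.2305
Iter 21: z = 0.0800 + 0.4827i, |z|^2 = 0.2395
Iter 22: z = 0.0534 + 0.4453i, |z|^2 = 0.2011
Iter 23: z = 0.0846 + 0.4155i, |z|^2 = 0.1798
Iter 24: z = 0.1145 + 0.4383i, |z|^2 = 0.2052
Did not escape in 25 iterations → in set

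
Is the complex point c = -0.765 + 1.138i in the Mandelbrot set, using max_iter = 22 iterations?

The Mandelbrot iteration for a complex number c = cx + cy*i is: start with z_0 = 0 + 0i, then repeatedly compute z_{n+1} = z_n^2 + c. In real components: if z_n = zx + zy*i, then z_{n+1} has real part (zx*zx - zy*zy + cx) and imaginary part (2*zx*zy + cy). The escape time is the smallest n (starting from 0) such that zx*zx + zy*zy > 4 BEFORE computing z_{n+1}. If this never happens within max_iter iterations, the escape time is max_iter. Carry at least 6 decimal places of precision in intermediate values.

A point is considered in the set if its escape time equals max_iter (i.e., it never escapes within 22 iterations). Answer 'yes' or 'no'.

Answer: no

Derivation:
z_0 = 0 + 0i, c = -0.7650 + 1.1380i
Iter 1: z = -0.7650 + 1.1380i, |z|^2 = 1.8803
Iter 2: z = -1.4748 + -0.6031i, |z|^2 = 2.5389
Iter 3: z = 1.0463 + 2.9170i, |z|^2 = 9.6039
Escaped at iteration 3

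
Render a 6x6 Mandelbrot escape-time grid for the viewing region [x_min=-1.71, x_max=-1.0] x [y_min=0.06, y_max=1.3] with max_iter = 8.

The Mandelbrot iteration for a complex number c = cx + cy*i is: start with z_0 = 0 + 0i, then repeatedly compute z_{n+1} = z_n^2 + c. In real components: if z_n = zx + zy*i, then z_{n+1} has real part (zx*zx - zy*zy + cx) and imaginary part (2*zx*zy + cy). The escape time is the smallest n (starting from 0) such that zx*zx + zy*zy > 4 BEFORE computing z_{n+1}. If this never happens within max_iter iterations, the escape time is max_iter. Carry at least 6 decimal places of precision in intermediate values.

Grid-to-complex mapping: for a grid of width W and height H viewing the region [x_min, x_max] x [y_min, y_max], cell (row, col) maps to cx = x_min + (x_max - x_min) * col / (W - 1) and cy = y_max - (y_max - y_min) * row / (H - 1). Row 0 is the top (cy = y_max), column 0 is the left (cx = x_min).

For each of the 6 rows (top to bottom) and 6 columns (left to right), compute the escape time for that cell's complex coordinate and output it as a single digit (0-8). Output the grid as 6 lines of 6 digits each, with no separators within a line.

(row=0, col=0): c = -1.7100 + 1.3000i → escape time 1
(row=0, col=1): c = -1.5680 + 1.3000i → escape time 1
(row=0, col=2): c = -1.4260 + 1.3000i → escape time 2
(row=0, col=3): c = -1.2840 + 1.3000i → escape time 2
(row=0, col=4): c = -1.1420 + 1.3000i → escape time 2
(row=0, col=5): c = -1.0000 + 1.3000i → escape time 2
(row=1, col=0): c = -1.7100 + 1.0520i → escape time 1
(row=1, col=1): c = -1.5680 + 1.0520i → escape time 2
(row=1, col=2): c = -1.4260 + 1.0520i → escape time 2
(row=1, col=3): c = -1.2840 + 1.0520i → escape time 3
(row=1, col=4): c = -1.1420 + 1.0520i → escape time 3
(row=1, col=5): c = -1.0000 + 1.0520i → escape time 3
(row=2, col=0): c = -1.7100 + 0.8040i → escape time 2
(row=2, col=1): c = -1.5680 + 0.8040i → escape time 3
(row=2, col=2): c = -1.4260 + 0.8040i → escape time 3
(row=2, col=3): c = -1.2840 + 0.8040i → escape time 3
(row=2, col=4): c = -1.1420 + 0.8040i → escape time 3
(row=2, col=5): c = -1.0000 + 0.8040i → escape time 3
(row=3, col=0): c = -1.7100 + 0.5560i → escape time 3
(row=3, col=1): c = -1.5680 + 0.5560i → escape time 3
(row=3, col=2): c = -1.4260 + 0.5560i → escape time 3
(row=3, col=3): c = -1.2840 + 0.5560i → escape time 3
(row=3, col=4): c = -1.1420 + 0.5560i → escape time 4
(row=3, col=5): c = -1.0000 + 0.5560i → escape time 5
(row=4, col=0): c = -1.7100 + 0.3080i → escape time 4
(row=4, col=1): c = -1.5680 + 0.3080i → escape time 4
(row=4, col=2): c = -1.4260 + 0.3080i → escape time 5
(row=4, col=3): c = -1.2840 + 0.3080i → escape time 8
(row=4, col=4): c = -1.1420 + 0.3080i → escape time 8
(row=4, col=5): c = -1.0000 + 0.3080i → escape time 8
(row=5, col=0): c = -1.7100 + 0.0600i → escape time 7
(row=5, col=1): c = -1.5680 + 0.0600i → escape time 7
(row=5, col=2): c = -1.4260 + 0.0600i → escape time 8
(row=5, col=3): c = -1.2840 + 0.0600i → escape time 8
(row=5, col=4): c = -1.1420 + 0.0600i → escape time 8
(row=5, col=5): c = -1.0000 + 0.0600i → escape time 8

Answer: 112222
122333
233333
333345
445888
778888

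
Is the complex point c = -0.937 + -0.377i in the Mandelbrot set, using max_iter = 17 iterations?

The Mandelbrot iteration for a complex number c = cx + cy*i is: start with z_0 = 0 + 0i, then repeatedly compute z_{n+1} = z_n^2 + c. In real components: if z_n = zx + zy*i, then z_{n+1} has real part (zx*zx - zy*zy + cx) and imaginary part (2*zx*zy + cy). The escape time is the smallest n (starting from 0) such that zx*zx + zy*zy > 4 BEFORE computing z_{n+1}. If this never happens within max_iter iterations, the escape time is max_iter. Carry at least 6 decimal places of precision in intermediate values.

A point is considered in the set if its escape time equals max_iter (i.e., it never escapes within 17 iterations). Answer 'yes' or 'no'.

z_0 = 0 + 0i, c = -0.9370 + -0.3770i
Iter 1: z = -0.9370 + -0.3770i, |z|^2 = 1.0201
Iter 2: z = -0.2012 + 0.3295i, |z|^2 = 0.1490
Iter 3: z = -1.0051 + -0.5096i, |z|^2 = 1.2699
Iter 4: z = -0.1864 + 0.6473i, |z|^2 = 0.4538
Iter 5: z = -1.3213 + -0.6184i, |z|^2 = 2.1281
Iter 6: z = 0.4264 + 1.2570i, |z|^2 = 1.7620
Iter 7: z = -2.3353 + 0.6951i, |z|^2 = 5.9367
Escaped at iteration 7

Answer: no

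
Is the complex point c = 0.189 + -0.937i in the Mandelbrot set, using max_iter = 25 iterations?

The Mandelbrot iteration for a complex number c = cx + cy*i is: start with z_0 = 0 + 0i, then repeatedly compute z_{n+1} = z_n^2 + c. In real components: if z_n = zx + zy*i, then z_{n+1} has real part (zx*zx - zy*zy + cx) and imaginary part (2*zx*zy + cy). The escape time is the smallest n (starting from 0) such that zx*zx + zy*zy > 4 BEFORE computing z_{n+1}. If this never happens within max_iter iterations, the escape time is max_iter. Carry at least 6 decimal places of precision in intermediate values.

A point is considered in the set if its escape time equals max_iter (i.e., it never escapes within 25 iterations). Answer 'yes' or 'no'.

Answer: no

Derivation:
z_0 = 0 + 0i, c = 0.1890 + -0.9370i
Iter 1: z = 0.1890 + -0.9370i, |z|^2 = 0.9137
Iter 2: z = -0.6532 + -1.2912i, |z|^2 = 2.0939
Iter 3: z = -1.0514 + 0.7499i, |z|^2 = 1.6679
Iter 4: z = 0.7321 + -2.5140i, |z|^2 = 6.8561
Escaped at iteration 4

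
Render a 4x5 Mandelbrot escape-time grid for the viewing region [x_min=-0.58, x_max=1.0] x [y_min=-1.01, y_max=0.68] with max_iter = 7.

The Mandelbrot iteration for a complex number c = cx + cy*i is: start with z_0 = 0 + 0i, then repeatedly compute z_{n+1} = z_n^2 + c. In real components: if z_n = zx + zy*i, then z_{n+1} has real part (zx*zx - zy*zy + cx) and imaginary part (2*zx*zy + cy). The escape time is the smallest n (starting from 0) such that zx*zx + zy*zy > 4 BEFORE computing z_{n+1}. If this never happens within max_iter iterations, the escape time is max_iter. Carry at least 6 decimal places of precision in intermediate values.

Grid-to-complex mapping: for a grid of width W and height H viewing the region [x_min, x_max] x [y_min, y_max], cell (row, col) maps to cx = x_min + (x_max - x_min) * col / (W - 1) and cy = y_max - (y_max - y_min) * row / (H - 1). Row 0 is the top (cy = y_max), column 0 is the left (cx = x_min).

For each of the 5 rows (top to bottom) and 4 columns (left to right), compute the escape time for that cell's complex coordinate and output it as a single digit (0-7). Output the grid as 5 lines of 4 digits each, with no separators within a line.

(row=0, col=0): c = -0.5800 + 0.6800i → escape time 7
(row=0, col=1): c = -0.0533 + 0.6800i → escape time 7
(row=0, col=2): c = 0.4733 + 0.6800i → escape time 4
(row=0, col=3): c = 1.0000 + 0.6800i → escape time 2
(row=1, col=0): c = -0.5800 + 0.2575i → escape time 7
(row=1, col=1): c = -0.0533 + 0.2575i → escape time 7
(row=1, col=2): c = 0.4733 + 0.2575i → escape time 6
(row=1, col=3): c = 1.0000 + 0.2575i → escape time 2
(row=2, col=0): c = -0.5800 + -0.1650i → escape time 7
(row=2, col=1): c = -0.0533 + -0.1650i → escape time 7
(row=2, col=2): c = 0.4733 + -0.1650i → escape time 6
(row=2, col=3): c = 1.0000 + -0.1650i → escape time 2
(row=3, col=0): c = -0.5800 + -0.5875i → escape time 7
(row=3, col=1): c = -0.0533 + -0.5875i → escape time 7
(row=3, col=2): c = 0.4733 + -0.5875i → escape time 5
(row=3, col=3): c = 1.0000 + -0.5875i → escape time 2
(row=4, col=0): c = -0.5800 + -1.0100i → escape time 4
(row=4, col=1): c = -0.0533 + -1.0100i → escape time 7
(row=4, col=2): c = 0.4733 + -1.0100i → escape time 3
(row=4, col=3): c = 1.0000 + -1.0100i → escape time 2

Answer: 7742
7762
7762
7752
4732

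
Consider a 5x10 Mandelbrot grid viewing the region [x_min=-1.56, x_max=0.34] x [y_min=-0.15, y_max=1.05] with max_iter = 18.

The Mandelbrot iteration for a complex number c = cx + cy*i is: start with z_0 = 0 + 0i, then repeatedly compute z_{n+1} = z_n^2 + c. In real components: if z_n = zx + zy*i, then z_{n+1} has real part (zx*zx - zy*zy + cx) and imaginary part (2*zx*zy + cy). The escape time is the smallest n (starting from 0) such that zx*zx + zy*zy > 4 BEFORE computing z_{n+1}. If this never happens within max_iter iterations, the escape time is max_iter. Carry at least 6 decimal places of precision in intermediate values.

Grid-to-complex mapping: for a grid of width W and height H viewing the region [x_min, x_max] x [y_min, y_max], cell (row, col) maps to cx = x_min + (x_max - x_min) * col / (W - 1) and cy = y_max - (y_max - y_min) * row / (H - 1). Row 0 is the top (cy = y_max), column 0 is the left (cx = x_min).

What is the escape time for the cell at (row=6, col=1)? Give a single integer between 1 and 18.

z_0 = 0 + 0i, c = -1.0850 + 0.2500i
Iter 1: z = -1.0850 + 0.2500i, |z|^2 = 1.2397
Iter 2: z = 0.0297 + -0.2925i, |z|^2 = 0.0864
Iter 3: z = -1.1697 + 0.2326i, |z|^2 = 1.4222
Iter 4: z = 0.2290 + -0.2942i, |z|^2 = 0.1390
Iter 5: z = -1.1191 + 0.1153i, |z|^2 = 1.2656
Iter 6: z = 0.1540 + -0.0080i, |z|^2 = 0.0238
Iter 7: z = -1.0613 + 0.2475i, |z|^2 = 1.1877
Iter 8: z = -0.0198 + -0.2755i, |z|^2 = 0.0763
Iter 9: z = -1.1605 + 0.2609i, |z|^2 = 1.4148
Iter 10: z = 0.1936 + -0.3556i, |z|^2 = 0.1640
Iter 11: z = -1.1740 + 0.1123i, |z|^2 = 1.3908
Iter 12: z = 0.2806 + -0.0136i, |z|^2 = 0.0789
Iter 13: z = -1.0064 + 0.2423i, |z|^2 = 1.0717
Iter 14: z = -0.1308 + -0.2378i, |z|^2 = 0.0737
Iter 15: z = -1.1245 + 0.3122i, |z|^2 = 1.3619
Iter 16: z = 0.0819 + -0.4521i, |z|^2 = 0.2111
Iter 17: z = -1.2827 + 0.1759i, |z|^2 = 1.6763

Answer: 18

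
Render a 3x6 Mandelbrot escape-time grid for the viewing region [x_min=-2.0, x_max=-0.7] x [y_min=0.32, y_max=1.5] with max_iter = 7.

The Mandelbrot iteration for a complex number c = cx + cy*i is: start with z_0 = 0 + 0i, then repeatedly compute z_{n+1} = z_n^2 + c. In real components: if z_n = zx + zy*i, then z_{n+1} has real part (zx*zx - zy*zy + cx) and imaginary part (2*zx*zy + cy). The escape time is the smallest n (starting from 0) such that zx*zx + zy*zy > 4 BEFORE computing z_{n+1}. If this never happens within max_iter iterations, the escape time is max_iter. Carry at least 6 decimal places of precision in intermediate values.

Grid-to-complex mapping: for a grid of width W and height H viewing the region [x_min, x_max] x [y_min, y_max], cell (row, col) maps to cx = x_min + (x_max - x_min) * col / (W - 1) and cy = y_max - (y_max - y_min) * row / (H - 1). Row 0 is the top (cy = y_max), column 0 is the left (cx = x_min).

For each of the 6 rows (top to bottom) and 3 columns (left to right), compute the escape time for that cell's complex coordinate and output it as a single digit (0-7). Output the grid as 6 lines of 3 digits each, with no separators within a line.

Answer: 112
123
133
134
136
167

Derivation:
(row=0, col=0): c = -2.0000 + 1.5000i → escape time 1
(row=0, col=1): c = -1.3500 + 1.5000i → escape time 1
(row=0, col=2): c = -0.7000 + 1.5000i → escape time 2
(row=1, col=0): c = -2.0000 + 1.2640i → escape time 1
(row=1, col=1): c = -1.3500 + 1.2640i → escape time 2
(row=1, col=2): c = -0.7000 + 1.2640i → escape time 3
(row=2, col=0): c = -2.0000 + 1.0280i → escape time 1
(row=2, col=1): c = -1.3500 + 1.0280i → escape time 3
(row=2, col=2): c = -0.7000 + 1.0280i → escape time 3
(row=3, col=0): c = -2.0000 + 0.7920i → escape time 1
(row=3, col=1): c = -1.3500 + 0.7920i → escape time 3
(row=3, col=2): c = -0.7000 + 0.7920i → escape time 4
(row=4, col=0): c = -2.0000 + 0.5560i → escape time 1
(row=4, col=1): c = -1.3500 + 0.5560i → escape time 3
(row=4, col=2): c = -0.7000 + 0.5560i → escape time 6
(row=5, col=0): c = -2.0000 + 0.3200i → escape time 1
(row=5, col=1): c = -1.3500 + 0.3200i → escape time 6
(row=5, col=2): c = -0.7000 + 0.3200i → escape time 7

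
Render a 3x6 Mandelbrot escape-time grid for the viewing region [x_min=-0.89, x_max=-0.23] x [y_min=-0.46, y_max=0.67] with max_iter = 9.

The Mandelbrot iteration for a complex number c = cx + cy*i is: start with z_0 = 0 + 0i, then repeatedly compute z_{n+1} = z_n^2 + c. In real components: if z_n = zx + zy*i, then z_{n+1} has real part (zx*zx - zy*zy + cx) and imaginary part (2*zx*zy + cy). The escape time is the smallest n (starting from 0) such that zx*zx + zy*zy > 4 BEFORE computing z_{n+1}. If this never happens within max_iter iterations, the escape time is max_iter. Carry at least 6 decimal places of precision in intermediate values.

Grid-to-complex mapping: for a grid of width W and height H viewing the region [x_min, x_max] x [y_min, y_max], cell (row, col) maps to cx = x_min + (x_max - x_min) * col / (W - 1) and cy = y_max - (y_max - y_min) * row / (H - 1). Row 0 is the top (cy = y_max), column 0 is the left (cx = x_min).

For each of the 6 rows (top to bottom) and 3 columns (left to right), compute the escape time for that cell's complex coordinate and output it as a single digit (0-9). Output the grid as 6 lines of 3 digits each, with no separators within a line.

(row=0, col=0): c = -0.8900 + 0.6700i → escape time 4
(row=0, col=1): c = -0.5600 + 0.6700i → escape time 9
(row=0, col=2): c = -0.2300 + 0.6700i → escape time 9
(row=1, col=0): c = -0.8900 + 0.4440i → escape time 6
(row=1, col=1): c = -0.5600 + 0.4440i → escape time 9
(row=1, col=2): c = -0.2300 + 0.4440i → escape time 9
(row=2, col=0): c = -0.8900 + 0.2180i → escape time 9
(row=2, col=1): c = -0.5600 + 0.2180i → escape time 9
(row=2, col=2): c = -0.2300 + 0.2180i → escape time 9
(row=3, col=0): c = -0.8900 + -0.0080i → escape time 9
(row=3, col=1): c = -0.5600 + -0.0080i → escape time 9
(row=3, col=2): c = -0.2300 + -0.0080i → escape time 9
(row=4, col=0): c = -0.8900 + -0.2340i → escape time 9
(row=4, col=1): c = -0.5600 + -0.2340i → escape time 9
(row=4, col=2): c = -0.2300 + -0.2340i → escape time 9
(row=5, col=0): c = -0.8900 + -0.4600i → escape time 6
(row=5, col=1): c = -0.5600 + -0.4600i → escape time 9
(row=5, col=2): c = -0.2300 + -0.4600i → escape time 9

Answer: 499
699
999
999
999
699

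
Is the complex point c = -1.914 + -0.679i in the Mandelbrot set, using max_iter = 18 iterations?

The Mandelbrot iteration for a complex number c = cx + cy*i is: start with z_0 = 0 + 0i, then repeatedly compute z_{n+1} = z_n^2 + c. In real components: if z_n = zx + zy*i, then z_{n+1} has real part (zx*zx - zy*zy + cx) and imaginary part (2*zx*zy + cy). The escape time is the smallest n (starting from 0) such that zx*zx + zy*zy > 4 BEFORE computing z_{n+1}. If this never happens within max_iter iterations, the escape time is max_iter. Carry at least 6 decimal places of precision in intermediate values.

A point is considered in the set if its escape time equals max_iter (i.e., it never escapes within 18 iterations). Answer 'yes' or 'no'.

Answer: no

Derivation:
z_0 = 0 + 0i, c = -1.9140 + -0.6790i
Iter 1: z = -1.9140 + -0.6790i, |z|^2 = 4.1244
Escaped at iteration 1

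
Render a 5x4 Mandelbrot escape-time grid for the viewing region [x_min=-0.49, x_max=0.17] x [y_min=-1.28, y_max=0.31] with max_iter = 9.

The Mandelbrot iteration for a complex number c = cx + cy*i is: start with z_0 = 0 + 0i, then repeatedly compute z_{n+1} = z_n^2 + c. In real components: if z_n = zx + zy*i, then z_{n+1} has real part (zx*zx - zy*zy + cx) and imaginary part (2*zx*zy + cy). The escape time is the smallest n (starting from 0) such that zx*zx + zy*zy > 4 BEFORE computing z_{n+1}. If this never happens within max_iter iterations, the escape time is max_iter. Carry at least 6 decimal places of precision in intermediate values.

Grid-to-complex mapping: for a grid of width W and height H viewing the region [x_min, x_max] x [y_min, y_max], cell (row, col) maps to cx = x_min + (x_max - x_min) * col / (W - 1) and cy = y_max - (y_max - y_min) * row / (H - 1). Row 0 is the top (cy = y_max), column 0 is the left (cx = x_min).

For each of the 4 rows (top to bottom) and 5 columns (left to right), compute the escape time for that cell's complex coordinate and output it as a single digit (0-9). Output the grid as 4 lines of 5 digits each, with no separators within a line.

(row=0, col=0): c = -0.4900 + 0.3100i → escape time 9
(row=0, col=1): c = -0.3250 + 0.3100i → escape time 9
(row=0, col=2): c = -0.1600 + 0.3100i → escape time 9
(row=0, col=3): c = 0.0050 + 0.3100i → escape time 9
(row=0, col=4): c = 0.1700 + 0.3100i → escape time 9
(row=1, col=0): c = -0.4900 + -0.2200i → escape time 9
(row=1, col=1): c = -0.3250 + -0.2200i → escape time 9
(row=1, col=2): c = -0.1600 + -0.2200i → escape time 9
(row=1, col=3): c = 0.0050 + -0.2200i → escape time 9
(row=1, col=4): c = 0.1700 + -0.2200i → escape time 9
(row=2, col=0): c = -0.4900 + -0.7500i → escape time 6
(row=2, col=1): c = -0.3250 + -0.7500i → escape time 8
(row=2, col=2): c = -0.1600 + -0.7500i → escape time 9
(row=2, col=3): c = 0.0050 + -0.7500i → escape time 9
(row=2, col=4): c = 0.1700 + -0.7500i → escape time 6
(row=3, col=0): c = -0.4900 + -1.2800i → escape time 3
(row=3, col=1): c = -0.3250 + -1.2800i → escape time 3
(row=3, col=2): c = -0.1600 + -1.2800i → escape time 3
(row=3, col=3): c = 0.0050 + -1.2800i → escape time 2
(row=3, col=4): c = 0.1700 + -1.2800i → escape time 2

Answer: 99999
99999
68996
33322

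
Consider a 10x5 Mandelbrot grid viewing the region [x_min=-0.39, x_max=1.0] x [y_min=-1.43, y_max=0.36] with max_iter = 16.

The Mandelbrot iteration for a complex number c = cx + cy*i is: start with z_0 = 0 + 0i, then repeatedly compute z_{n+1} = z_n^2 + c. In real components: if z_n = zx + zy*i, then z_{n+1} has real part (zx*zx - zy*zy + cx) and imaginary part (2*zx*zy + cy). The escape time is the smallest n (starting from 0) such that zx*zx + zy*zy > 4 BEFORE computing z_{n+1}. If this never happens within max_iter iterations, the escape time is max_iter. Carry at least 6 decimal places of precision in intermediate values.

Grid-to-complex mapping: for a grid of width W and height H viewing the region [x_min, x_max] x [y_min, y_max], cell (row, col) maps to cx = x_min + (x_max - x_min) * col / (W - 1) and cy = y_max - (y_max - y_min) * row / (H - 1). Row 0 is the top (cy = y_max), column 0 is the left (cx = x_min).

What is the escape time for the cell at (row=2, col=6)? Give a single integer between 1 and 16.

Answer: 4

Derivation:
z_0 = 0 + 0i, c = 0.5367 + -0.5350i
Iter 1: z = 0.5367 + -0.5350i, |z|^2 = 0.5742
Iter 2: z = 0.5385 + -1.1092i, |z|^2 = 1.5203
Iter 3: z = -0.4038 + -1.7295i, |z|^2 = 3.1544
Iter 4: z = -2.2916 + 0.8618i, |z|^2 = 5.9940
Escaped at iteration 4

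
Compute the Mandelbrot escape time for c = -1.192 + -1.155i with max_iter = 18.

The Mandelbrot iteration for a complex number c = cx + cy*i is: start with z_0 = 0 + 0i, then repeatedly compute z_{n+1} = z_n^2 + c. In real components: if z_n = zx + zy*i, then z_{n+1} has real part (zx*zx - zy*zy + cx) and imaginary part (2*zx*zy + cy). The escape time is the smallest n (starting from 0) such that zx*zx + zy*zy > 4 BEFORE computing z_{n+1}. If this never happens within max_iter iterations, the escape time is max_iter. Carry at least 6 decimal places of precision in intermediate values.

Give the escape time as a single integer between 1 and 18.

Answer: 3

Derivation:
z_0 = 0 + 0i, c = -1.1920 + -1.1550i
Iter 1: z = -1.1920 + -1.1550i, |z|^2 = 2.7549
Iter 2: z = -1.1052 + 1.5985i, |z|^2 = 3.7766
Iter 3: z = -2.5259 + -4.6882i, |z|^2 = 28.3597
Escaped at iteration 3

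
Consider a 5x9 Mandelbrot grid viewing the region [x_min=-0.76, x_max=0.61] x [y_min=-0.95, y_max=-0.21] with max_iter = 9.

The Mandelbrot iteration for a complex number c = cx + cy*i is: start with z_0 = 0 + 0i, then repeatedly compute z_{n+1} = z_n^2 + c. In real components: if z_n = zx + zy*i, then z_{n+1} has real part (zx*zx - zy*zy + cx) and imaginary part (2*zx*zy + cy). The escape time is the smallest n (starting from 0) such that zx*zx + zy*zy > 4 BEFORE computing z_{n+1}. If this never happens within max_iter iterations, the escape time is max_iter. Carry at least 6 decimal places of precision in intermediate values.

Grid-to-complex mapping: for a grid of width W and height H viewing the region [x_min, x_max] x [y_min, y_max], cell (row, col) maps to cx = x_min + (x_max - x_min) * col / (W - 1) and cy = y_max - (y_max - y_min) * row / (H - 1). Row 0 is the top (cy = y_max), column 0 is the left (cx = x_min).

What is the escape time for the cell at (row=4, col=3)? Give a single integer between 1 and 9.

z_0 = 0 + 0i, c = 0.2675 + -0.5800i
Iter 1: z = 0.2675 + -0.5800i, |z|^2 = 0.4080
Iter 2: z = 0.0027 + -0.8903i, |z|^2 = 0.7926
Iter 3: z = -0.5251 + -0.5847i, |z|^2 = 0.6177
Iter 4: z = 0.2013 + 0.0341i, |z|^2 = 0.0417
Iter 5: z = 0.3069 + -0.5663i, |z|^2 = 0.4148
Iter 6: z = 0.0410 + -0.9275i, |z|^2 = 0.8620
Iter 7: z = -0.5912 + -0.6561i, |z|^2 = 0.7799
Iter 8: z = 0.1865 + 0.1957i, |z|^2 = 0.0731

Answer: 9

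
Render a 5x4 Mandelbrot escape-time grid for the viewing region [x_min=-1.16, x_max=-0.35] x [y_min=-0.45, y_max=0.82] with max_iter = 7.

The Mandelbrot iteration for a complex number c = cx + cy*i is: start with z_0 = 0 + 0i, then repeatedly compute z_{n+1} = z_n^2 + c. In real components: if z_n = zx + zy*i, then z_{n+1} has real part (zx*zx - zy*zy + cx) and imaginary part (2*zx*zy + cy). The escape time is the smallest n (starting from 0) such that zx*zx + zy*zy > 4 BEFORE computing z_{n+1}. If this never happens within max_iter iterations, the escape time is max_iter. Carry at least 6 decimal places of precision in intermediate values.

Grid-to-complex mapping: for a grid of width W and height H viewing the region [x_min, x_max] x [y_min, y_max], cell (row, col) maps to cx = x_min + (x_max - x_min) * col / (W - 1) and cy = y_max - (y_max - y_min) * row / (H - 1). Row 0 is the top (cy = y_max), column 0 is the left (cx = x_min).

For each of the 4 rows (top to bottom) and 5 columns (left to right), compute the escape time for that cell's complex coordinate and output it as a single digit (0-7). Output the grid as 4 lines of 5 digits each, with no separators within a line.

(row=0, col=0): c = -1.1600 + 0.8200i → escape time 3
(row=0, col=1): c = -0.9575 + 0.8200i → escape time 3
(row=0, col=2): c = -0.7550 + 0.8200i → escape time 4
(row=0, col=3): c = -0.5525 + 0.8200i → escape time 5
(row=0, col=4): c = -0.3500 + 0.8200i → escape time 7
(row=1, col=0): c = -1.1600 + 0.3967i → escape time 7
(row=1, col=1): c = -0.9575 + 0.3967i → escape time 7
(row=1, col=2): c = -0.7550 + 0.3967i → escape time 7
(row=1, col=3): c = -0.5525 + 0.3967i → escape time 7
(row=1, col=4): c = -0.3500 + 0.3967i → escape time 7
(row=2, col=0): c = -1.1600 + -0.0267i → escape time 7
(row=2, col=1): c = -0.9575 + -0.0267i → escape time 7
(row=2, col=2): c = -0.7550 + -0.0267i → escape time 7
(row=2, col=3): c = -0.5525 + -0.0267i → escape time 7
(row=2, col=4): c = -0.3500 + -0.0267i → escape time 7
(row=3, col=0): c = -1.1600 + -0.4500i → escape time 6
(row=3, col=1): c = -0.9575 + -0.4500i → escape time 6
(row=3, col=2): c = -0.7550 + -0.4500i → escape time 7
(row=3, col=3): c = -0.5525 + -0.4500i → escape time 7
(row=3, col=4): c = -0.3500 + -0.4500i → escape time 7

Answer: 33457
77777
77777
66777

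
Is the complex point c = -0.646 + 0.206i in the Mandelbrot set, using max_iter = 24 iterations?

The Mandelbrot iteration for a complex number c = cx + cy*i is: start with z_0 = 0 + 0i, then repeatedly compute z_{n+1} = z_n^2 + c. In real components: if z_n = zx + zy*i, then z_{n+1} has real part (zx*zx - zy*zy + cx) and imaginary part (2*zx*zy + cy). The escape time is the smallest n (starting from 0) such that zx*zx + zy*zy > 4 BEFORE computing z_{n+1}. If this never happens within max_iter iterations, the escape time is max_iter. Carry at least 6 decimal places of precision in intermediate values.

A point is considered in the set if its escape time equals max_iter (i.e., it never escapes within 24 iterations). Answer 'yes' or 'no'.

Answer: yes

Derivation:
z_0 = 0 + 0i, c = -0.6460 + 0.2060i
Iter 1: z = -0.6460 + 0.2060i, |z|^2 = 0.4598
Iter 2: z = -0.2711 + -0.0602i, |z|^2 = 0.0771
Iter 3: z = -0.5761 + 0.2386i, |z|^2 = 0.3888
Iter 4: z = -0.3710 + -0.0689i, |z|^2 = 0.1424
Iter 5: z = -0.5131 + 0.2572i, |z|^2 = 0.3294
Iter 6: z = -0.4489 + -0.0579i, |z|^2 = 0.2048
Iter 7: z = -0.4479 + 0.2580i, |z|^2 = 0.2671
Iter 8: z = -0.5120 + -0.0251i, |z|^2 = 0.2627
Iter 9: z = -0.3845 + 0.2317i, |z|^2 = 0.2015
Iter 10: z = -0.5518 + 0.0278i, |z|^2 = 0.3053
Iter 11: z = -0.3423 + 0.1753i, |z|^2 = 0.1479
Iter 12: z = -0.5596 + 0.0860i, |z|^2 = 0.3205
Iter 13: z = -0.3403 + 0.1097i, |z|^2 = 0.1278
Iter 14: z = -0.5423 + 0.1313i, |z|^2 = 0.3113
Iter 15: z = -0.3692 + 0.0636i, |z|^2 = 0.1404
Iter 16: z = -0.5137 + 0.1590i, |z|^2 = 0.2892
Iter 17: z = -0.4074 + 0.0426i, |z|^2 = 0.1678
Iter 18: z = -0.4819 + 0.1713i, |z|^2 = 0.2615
Iter 19: z = -0.4432 + 0.0409i, |z|^2 = 0.1981
Iter 20: z = -0.4513 + 0.1697i, |z|^2 = 0.2325
Iter 21: z = -0.4712 + 0.0528i, |z|^2 = 0.2248
Iter 22: z = -0.4268 + 0.1562i, |z|^2 = 0.2066
Iter 23: z = -0.4883 + 0.0726i, |z|^2 = 0.2437
Did not escape in 24 iterations → in set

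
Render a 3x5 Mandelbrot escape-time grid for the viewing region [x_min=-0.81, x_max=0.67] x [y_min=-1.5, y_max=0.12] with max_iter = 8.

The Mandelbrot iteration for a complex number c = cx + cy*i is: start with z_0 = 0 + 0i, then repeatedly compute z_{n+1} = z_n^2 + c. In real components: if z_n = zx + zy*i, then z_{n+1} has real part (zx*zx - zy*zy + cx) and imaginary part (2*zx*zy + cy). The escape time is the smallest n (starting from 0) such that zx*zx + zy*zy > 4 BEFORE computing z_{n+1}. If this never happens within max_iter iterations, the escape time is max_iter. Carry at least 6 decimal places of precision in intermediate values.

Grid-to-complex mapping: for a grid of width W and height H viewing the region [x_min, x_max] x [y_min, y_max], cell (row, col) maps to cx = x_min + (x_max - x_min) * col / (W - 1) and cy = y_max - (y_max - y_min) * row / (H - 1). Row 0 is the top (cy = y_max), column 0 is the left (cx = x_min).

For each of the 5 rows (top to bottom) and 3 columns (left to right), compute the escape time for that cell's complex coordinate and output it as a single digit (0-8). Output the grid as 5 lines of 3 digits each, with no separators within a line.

(row=0, col=0): c = -0.8100 + 0.1200i → escape time 8
(row=0, col=1): c = -0.0700 + 0.1200i → escape time 8
(row=0, col=2): c = 0.6700 + 0.1200i → escape time 4
(row=1, col=0): c = -0.8100 + -0.2850i → escape time 8
(row=1, col=1): c = -0.0700 + -0.2850i → escape time 8
(row=1, col=2): c = 0.6700 + -0.2850i → escape time 3
(row=2, col=0): c = -0.8100 + -0.6900i → escape time 4
(row=2, col=1): c = -0.0700 + -0.6900i → escape time 8
(row=2, col=2): c = 0.6700 + -0.6900i → escape time 3
(row=3, col=0): c = -0.8100 + -1.0950i → escape time 3
(row=3, col=1): c = -0.0700 + -1.0950i → escape time 5
(row=3, col=2): c = 0.6700 + -1.0950i → escape time 2
(row=4, col=0): c = -0.8100 + -1.5000i → escape time 2
(row=4, col=1): c = -0.0700 + -1.5000i → escape time 2
(row=4, col=2): c = 0.6700 + -1.5000i → escape time 2

Answer: 884
883
483
352
222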